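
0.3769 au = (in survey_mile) 3.503e+07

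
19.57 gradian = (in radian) 0.3074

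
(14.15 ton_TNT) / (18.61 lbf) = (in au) 0.004781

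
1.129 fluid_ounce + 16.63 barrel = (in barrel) 16.63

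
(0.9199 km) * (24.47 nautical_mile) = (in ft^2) 4.487e+08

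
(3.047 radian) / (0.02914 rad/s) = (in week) 0.0001729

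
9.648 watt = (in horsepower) 0.01294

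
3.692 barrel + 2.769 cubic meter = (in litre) 3356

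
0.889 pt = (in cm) 0.03136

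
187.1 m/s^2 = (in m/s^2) 187.1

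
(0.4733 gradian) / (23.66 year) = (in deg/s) 5.709e-10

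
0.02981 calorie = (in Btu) 0.0001182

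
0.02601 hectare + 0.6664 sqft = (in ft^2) 2800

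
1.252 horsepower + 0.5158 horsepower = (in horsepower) 1.768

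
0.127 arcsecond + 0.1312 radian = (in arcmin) 451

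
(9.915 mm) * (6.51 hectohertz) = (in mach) 0.01896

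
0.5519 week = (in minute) 5563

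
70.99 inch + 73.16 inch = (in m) 3.661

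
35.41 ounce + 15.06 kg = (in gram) 1.606e+04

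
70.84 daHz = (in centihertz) 7.084e+04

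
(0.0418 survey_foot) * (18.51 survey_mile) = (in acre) 0.09378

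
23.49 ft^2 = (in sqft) 23.49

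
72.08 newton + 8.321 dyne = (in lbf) 16.2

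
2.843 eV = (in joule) 4.555e-19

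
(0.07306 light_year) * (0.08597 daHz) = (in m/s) 5.942e+14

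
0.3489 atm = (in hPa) 353.5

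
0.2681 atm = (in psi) 3.94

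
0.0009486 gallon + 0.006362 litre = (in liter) 0.009953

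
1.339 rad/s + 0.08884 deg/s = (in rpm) 12.8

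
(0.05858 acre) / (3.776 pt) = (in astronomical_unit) 1.19e-06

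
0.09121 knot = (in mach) 0.0001378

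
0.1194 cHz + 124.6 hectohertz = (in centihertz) 1.246e+06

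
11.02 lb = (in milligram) 4.999e+06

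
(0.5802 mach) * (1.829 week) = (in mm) 2.185e+11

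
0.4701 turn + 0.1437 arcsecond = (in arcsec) 6.092e+05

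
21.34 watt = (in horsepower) 0.02862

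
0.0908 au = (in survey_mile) 8.44e+06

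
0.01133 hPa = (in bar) 1.133e-05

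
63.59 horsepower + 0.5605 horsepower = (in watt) 4.784e+04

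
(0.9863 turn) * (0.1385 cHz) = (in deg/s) 0.4918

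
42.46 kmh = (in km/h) 42.46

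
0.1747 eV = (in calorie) 6.69e-21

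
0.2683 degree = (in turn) 0.0007453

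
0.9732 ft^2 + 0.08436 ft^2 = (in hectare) 9.825e-06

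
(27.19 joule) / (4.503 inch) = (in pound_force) 53.44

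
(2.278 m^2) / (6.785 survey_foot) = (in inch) 43.37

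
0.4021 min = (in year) 7.65e-07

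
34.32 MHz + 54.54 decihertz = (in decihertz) 3.432e+08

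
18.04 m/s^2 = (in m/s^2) 18.04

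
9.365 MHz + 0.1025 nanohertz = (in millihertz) 9.365e+09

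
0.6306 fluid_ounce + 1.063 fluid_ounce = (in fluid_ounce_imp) 1.763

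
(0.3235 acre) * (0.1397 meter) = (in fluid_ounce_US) 6.184e+06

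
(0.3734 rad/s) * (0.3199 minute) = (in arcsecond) 1.478e+06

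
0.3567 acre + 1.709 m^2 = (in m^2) 1445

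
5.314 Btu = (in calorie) 1340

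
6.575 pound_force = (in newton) 29.25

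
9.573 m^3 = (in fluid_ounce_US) 3.237e+05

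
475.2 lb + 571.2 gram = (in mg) 2.161e+08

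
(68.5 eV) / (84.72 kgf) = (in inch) 5.201e-19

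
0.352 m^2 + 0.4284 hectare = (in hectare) 0.4284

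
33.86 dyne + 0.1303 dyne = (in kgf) 3.466e-05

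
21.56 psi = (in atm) 1.467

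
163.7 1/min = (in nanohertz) 2.728e+09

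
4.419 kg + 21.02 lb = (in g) 1.395e+04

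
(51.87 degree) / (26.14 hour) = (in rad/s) 9.62e-06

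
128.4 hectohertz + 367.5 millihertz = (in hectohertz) 128.4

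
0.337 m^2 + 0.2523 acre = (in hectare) 0.1021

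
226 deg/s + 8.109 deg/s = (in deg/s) 234.1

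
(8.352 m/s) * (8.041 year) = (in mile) 1.316e+06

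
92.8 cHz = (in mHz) 928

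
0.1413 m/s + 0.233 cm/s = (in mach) 0.0004218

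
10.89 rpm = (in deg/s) 65.34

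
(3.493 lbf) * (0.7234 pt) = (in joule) 0.003965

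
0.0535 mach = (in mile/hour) 40.75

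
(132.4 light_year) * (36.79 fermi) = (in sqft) 4.96e+05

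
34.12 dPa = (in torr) 0.02559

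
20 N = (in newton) 20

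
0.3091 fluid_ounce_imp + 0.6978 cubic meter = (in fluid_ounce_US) 2.36e+04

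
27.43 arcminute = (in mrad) 7.979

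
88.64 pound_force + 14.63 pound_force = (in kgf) 46.84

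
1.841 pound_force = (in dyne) 8.189e+05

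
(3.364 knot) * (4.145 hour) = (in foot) 8.472e+04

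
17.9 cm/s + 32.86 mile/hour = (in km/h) 53.53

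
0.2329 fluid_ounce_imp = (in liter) 0.006617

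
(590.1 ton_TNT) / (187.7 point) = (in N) 3.729e+13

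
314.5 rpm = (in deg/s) 1887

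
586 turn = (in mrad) 3.682e+06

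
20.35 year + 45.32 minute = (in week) 1061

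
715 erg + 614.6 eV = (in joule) 7.15e-05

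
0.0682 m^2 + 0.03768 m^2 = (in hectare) 1.059e-05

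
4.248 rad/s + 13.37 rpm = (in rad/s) 5.648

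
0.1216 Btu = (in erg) 1.283e+09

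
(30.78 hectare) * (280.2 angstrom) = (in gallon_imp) 1.897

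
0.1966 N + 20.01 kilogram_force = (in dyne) 1.964e+07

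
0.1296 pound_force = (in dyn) 5.765e+04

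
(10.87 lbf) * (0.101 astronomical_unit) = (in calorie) 1.746e+11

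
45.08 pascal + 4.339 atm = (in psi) 63.77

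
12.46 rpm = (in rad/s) 1.305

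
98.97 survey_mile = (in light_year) 1.684e-11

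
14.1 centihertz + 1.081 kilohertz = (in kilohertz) 1.081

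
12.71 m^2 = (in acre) 0.003141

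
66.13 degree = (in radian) 1.154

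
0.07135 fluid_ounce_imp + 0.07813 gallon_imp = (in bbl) 0.002247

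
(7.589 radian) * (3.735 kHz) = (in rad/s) 2.834e+04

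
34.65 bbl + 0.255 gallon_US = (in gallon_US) 1456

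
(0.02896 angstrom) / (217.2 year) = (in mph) 9.458e-22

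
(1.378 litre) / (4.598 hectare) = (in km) 2.997e-11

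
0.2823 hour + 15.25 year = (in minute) 8.015e+06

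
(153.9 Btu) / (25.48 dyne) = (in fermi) 6.373e+23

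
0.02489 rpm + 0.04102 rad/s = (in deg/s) 2.5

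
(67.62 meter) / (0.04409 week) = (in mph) 0.005673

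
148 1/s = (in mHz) 1.48e+05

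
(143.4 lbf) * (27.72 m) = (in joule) 1.768e+04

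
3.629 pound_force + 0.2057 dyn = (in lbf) 3.629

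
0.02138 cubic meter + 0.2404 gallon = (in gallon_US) 5.888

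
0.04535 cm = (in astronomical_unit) 3.031e-15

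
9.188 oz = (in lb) 0.5743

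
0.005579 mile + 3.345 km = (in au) 2.242e-08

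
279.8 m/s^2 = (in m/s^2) 279.8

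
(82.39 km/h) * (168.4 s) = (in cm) 3.854e+05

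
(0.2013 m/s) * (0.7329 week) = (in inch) 3.513e+06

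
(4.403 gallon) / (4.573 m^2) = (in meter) 0.003645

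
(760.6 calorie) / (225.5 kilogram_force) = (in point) 4079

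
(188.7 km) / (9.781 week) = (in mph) 0.07136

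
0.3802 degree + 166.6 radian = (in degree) 9546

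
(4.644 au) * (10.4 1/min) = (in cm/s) 1.204e+13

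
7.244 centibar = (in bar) 0.07244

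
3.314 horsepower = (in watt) 2471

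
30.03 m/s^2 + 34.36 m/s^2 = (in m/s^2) 64.39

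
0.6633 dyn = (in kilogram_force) 6.764e-07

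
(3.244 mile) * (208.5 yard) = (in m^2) 9.953e+05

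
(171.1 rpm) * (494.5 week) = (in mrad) 5.359e+12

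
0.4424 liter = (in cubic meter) 0.0004424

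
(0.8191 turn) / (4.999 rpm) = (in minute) 0.1639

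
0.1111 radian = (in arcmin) 381.9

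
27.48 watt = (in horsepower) 0.03685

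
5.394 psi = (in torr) 279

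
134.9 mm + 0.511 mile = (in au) 5.498e-09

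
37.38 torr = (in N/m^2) 4984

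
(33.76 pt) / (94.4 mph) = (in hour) 7.839e-08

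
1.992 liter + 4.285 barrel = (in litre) 683.3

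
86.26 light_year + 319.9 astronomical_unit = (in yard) 8.925e+17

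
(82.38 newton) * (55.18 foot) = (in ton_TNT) 3.312e-07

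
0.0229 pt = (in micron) 8.079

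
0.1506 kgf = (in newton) 1.477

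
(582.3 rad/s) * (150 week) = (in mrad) 5.283e+13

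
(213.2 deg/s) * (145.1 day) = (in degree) 2.673e+09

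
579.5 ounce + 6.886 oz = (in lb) 36.65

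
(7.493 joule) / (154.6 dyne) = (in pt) 1.374e+07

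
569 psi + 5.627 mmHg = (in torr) 2.943e+04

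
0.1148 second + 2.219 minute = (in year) 4.225e-06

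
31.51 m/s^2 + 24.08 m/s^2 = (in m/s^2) 55.59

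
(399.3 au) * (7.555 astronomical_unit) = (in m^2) 6.751e+25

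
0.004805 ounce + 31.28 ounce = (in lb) 1.955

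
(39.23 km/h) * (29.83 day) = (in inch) 1.106e+09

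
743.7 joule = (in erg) 7.437e+09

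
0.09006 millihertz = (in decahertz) 9.006e-06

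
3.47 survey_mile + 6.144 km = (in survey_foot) 3.848e+04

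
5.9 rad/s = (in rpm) 56.34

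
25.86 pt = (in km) 9.123e-06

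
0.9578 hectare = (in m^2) 9578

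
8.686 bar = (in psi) 126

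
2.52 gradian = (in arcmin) 136.1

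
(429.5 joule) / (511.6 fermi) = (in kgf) 8.561e+13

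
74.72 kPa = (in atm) 0.7374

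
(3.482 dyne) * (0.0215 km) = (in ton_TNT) 1.789e-13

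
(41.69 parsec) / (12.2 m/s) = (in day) 1.22e+12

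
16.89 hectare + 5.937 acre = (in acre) 47.67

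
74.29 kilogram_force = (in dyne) 7.285e+07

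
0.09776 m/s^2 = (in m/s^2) 0.09776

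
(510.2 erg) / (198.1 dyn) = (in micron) 2.575e+04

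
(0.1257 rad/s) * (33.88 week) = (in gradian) 1.64e+08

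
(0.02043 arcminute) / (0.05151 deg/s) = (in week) 1.093e-08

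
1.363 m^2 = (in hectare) 0.0001363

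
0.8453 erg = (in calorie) 2.02e-08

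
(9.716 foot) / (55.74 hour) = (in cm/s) 0.001476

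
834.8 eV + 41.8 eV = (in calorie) 3.357e-17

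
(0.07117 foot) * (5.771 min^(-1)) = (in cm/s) 0.2086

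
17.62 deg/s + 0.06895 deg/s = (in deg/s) 17.69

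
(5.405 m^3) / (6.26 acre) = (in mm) 0.2134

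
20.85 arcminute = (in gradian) 0.3861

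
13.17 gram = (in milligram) 1.317e+04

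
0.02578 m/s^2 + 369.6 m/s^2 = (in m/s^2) 369.6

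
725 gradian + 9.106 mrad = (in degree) 653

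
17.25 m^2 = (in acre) 0.004263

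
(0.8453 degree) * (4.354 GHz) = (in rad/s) 6.424e+07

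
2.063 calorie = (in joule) 8.632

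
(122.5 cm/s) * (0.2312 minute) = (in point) 4.817e+04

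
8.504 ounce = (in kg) 0.2411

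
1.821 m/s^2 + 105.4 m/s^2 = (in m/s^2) 107.2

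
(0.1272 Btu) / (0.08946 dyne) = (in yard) 1.641e+08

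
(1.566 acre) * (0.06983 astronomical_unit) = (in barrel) 4.164e+14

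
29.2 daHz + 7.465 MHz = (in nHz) 7.465e+15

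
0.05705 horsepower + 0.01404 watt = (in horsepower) 0.05707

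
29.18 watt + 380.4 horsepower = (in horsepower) 380.4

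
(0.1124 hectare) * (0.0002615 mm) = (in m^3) 0.0002939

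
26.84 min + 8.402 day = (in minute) 1.213e+04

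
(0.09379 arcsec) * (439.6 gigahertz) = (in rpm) 1.909e+06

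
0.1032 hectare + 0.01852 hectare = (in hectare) 0.1217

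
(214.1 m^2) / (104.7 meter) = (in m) 2.045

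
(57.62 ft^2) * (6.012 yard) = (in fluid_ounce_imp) 1.036e+06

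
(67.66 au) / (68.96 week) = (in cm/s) 2.427e+07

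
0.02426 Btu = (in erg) 2.56e+08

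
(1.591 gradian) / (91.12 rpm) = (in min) 4.365e-05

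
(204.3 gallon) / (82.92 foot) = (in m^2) 0.0306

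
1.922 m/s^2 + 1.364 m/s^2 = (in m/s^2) 3.286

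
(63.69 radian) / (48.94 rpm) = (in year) 3.941e-07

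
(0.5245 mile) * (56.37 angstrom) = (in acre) 1.176e-09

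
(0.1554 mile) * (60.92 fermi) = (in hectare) 1.524e-15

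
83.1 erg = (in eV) 5.187e+13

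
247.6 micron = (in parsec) 8.024e-21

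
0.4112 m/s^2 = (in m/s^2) 0.4112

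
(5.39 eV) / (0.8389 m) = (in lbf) 2.314e-19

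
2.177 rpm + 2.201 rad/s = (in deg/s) 139.2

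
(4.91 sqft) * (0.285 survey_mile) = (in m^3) 209.2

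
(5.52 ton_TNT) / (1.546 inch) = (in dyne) 5.881e+16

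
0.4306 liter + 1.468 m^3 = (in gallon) 387.9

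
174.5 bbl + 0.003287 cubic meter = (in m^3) 27.75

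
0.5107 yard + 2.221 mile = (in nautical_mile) 1.93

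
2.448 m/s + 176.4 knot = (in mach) 0.2737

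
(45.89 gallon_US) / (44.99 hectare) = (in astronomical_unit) 2.581e-18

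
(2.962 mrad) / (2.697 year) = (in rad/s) 3.483e-11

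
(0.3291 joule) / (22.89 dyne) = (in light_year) 1.52e-13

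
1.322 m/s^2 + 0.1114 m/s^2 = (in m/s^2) 1.433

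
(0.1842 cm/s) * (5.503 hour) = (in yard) 39.91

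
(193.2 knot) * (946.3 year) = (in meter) 2.966e+12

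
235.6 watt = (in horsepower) 0.3159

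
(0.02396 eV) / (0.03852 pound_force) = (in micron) 2.24e-14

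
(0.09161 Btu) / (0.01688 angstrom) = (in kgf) 5.839e+12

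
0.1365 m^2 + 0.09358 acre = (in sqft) 4078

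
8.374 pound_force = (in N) 37.25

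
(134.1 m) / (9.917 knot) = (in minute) 0.4381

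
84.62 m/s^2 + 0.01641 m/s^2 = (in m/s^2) 84.64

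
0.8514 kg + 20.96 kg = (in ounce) 769.4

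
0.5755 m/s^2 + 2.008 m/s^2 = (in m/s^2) 2.583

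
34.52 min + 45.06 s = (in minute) 35.27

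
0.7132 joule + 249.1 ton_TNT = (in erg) 1.042e+19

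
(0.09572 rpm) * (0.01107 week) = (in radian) 67.11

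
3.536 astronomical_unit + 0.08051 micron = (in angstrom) 5.29e+21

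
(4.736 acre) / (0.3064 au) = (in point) 0.001185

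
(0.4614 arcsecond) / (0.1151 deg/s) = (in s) 0.001114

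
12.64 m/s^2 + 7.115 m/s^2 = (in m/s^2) 19.76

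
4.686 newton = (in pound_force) 1.053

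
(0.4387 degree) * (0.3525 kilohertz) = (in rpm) 25.77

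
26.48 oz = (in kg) 0.7507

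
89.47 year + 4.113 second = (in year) 89.47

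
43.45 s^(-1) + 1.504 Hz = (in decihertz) 449.5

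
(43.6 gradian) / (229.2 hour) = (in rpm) 7.926e-06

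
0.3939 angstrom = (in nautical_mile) 2.127e-14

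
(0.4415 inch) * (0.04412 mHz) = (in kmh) 1.781e-06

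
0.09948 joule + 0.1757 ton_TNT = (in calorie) 1.757e+08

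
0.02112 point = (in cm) 0.0007451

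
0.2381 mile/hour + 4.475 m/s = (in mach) 0.01346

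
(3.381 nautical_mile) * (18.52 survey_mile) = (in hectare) 1.866e+04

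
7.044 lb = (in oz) 112.7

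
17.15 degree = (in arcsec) 6.174e+04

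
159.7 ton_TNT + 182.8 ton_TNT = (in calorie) 3.425e+11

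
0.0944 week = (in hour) 15.86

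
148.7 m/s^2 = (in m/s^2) 148.7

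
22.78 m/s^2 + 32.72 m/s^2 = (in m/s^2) 55.5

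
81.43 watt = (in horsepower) 0.1092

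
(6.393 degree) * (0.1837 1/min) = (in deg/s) 0.01957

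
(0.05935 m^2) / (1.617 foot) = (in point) 341.3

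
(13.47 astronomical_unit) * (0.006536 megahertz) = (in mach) 3.868e+13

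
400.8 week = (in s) 2.424e+08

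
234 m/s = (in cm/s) 2.34e+04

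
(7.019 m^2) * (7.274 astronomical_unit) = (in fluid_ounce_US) 2.583e+17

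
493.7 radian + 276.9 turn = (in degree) 1.28e+05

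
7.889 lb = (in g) 3578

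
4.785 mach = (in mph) 3645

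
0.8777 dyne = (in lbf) 1.973e-06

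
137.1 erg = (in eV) 8.557e+13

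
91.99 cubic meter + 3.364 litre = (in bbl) 578.6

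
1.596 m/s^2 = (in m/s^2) 1.596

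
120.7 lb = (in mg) 5.475e+07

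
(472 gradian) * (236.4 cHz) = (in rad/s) 17.53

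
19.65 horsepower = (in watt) 1.465e+04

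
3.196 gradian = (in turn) 0.00799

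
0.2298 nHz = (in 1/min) 1.379e-08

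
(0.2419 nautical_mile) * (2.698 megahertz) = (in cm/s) 1.209e+11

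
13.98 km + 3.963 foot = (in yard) 1.529e+04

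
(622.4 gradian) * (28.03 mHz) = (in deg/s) 15.7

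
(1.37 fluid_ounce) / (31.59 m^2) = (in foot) 4.208e-06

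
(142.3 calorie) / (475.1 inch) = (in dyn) 4.934e+06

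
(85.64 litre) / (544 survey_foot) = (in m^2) 0.0005165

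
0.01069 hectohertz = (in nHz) 1.069e+09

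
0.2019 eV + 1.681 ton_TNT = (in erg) 7.033e+16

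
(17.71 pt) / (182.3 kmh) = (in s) 0.0001234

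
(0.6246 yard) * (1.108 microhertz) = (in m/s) 6.328e-07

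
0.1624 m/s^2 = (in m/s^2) 0.1624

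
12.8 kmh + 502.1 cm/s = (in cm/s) 857.7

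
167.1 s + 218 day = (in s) 1.884e+07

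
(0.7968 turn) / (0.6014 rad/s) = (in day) 9.635e-05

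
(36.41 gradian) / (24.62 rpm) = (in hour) 6.162e-05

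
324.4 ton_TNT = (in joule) 1.357e+12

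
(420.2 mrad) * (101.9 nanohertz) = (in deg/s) 2.453e-06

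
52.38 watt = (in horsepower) 0.07024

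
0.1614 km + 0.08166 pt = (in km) 0.1614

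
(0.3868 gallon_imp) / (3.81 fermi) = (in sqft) 4.968e+12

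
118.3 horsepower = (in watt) 8.822e+04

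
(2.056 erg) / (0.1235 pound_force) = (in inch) 1.473e-05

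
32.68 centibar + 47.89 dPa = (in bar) 0.3268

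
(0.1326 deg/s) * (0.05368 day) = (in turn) 1.708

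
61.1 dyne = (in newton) 0.000611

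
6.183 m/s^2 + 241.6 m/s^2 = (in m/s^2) 247.8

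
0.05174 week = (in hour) 8.692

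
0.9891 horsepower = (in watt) 737.6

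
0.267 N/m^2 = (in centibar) 0.000267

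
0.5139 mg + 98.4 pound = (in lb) 98.4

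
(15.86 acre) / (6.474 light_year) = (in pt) 2.97e-09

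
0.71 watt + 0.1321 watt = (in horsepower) 0.001129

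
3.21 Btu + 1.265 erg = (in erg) 3.387e+10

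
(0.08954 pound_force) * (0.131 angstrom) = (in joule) 5.218e-12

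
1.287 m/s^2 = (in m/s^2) 1.287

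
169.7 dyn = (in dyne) 169.7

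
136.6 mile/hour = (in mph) 136.6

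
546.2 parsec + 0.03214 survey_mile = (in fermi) 1.685e+34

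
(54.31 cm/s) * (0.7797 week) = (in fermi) 2.561e+20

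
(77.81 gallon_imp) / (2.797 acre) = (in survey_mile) 1.942e-08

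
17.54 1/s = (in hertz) 17.54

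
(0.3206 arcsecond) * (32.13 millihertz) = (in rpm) 4.769e-07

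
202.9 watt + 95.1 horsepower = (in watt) 7.112e+04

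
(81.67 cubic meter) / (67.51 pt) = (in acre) 0.8474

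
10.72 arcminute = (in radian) 0.003118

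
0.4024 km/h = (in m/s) 0.1118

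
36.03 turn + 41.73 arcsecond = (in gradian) 1.441e+04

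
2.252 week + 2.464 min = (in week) 2.252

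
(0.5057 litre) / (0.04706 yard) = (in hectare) 1.175e-06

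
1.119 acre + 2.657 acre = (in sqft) 1.645e+05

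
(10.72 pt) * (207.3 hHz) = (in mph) 175.4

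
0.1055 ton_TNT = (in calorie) 1.055e+08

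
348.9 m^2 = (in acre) 0.08622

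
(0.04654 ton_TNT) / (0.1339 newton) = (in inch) 5.725e+10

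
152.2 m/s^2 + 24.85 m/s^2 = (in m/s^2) 177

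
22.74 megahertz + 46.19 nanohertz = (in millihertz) 2.274e+10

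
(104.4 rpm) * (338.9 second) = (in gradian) 2.359e+05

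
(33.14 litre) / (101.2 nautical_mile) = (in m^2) 1.768e-07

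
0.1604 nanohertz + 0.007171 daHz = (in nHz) 7.171e+07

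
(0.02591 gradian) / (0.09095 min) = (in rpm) 0.0007122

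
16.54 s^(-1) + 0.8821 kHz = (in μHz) 8.986e+08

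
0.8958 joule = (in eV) 5.591e+18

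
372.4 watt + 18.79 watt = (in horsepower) 0.5246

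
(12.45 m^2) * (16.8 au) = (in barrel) 1.968e+14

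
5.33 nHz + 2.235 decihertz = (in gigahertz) 2.235e-10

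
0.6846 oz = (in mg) 1.941e+04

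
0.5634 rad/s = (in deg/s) 32.28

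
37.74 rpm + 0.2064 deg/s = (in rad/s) 3.956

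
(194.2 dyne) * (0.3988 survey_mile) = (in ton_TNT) 2.979e-10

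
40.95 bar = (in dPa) 4.095e+07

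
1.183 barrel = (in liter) 188.1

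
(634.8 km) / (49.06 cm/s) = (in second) 1.294e+06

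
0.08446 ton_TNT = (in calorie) 8.446e+07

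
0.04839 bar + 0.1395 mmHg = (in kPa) 4.858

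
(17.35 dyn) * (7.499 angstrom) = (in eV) 8.121e+05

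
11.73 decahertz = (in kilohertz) 0.1173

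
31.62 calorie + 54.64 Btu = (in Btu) 54.77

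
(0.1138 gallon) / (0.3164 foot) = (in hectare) 4.467e-07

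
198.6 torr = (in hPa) 264.8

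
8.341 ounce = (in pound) 0.5213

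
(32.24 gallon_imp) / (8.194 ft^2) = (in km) 0.0001925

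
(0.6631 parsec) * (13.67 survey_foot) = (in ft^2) 9.177e+17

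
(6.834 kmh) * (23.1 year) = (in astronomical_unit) 0.009244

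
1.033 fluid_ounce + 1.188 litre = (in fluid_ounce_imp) 42.89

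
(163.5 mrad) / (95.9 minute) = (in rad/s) 2.842e-05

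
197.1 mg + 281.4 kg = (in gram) 2.814e+05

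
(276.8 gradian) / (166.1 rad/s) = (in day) 3.03e-07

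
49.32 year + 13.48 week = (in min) 2.606e+07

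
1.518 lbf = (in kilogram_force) 0.6886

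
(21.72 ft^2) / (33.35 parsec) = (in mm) 1.961e-15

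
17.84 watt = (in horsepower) 0.02392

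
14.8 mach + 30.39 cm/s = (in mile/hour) 1.127e+04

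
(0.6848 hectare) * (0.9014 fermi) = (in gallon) 1.631e-09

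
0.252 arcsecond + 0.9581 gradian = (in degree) 0.8624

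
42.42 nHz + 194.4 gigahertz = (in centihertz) 1.944e+13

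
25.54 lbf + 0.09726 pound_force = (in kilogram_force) 11.63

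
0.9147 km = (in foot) 3001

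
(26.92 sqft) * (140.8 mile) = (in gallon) 1.497e+08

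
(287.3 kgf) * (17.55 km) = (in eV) 3.086e+26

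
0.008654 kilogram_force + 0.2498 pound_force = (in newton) 1.196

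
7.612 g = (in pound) 0.01678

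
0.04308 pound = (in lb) 0.04308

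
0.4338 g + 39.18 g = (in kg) 0.03961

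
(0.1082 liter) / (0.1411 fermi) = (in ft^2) 8.254e+12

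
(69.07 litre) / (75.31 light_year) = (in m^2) 9.694e-20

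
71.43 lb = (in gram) 3.24e+04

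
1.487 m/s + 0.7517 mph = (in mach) 0.005354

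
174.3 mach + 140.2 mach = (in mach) 314.5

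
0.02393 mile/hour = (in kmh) 0.03851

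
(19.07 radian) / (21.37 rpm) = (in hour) 0.002367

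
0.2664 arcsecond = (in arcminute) 0.00444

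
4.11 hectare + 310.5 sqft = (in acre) 10.16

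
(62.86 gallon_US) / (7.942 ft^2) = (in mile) 0.0002004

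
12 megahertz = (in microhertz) 1.2e+13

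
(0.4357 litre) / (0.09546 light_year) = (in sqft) 5.193e-18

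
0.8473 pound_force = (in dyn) 3.769e+05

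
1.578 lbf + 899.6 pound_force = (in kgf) 408.8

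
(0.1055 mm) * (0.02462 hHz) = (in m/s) 0.0002597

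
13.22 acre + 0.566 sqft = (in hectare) 5.35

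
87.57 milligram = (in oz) 0.003089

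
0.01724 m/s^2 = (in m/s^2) 0.01724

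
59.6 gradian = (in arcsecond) 1.931e+05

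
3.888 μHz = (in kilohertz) 3.888e-09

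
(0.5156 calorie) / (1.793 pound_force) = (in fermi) 2.705e+14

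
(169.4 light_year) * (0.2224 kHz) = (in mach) 1.047e+18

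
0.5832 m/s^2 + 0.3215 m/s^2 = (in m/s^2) 0.9047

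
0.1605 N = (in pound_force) 0.03608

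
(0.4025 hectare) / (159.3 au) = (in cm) 1.689e-08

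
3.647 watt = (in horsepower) 0.004891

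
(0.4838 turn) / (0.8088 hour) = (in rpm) 0.00997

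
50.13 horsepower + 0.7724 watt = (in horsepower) 50.13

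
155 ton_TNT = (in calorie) 1.55e+11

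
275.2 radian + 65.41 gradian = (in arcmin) 9.496e+05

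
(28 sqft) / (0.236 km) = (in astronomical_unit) 7.368e-14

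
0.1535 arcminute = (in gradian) 0.002843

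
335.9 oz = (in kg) 9.523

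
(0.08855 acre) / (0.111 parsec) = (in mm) 1.046e-10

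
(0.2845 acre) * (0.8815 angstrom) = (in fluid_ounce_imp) 0.003572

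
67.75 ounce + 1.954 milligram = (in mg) 1.921e+06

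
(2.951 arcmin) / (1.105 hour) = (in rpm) 2.061e-06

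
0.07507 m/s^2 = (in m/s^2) 0.07507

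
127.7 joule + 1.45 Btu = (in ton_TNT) 3.962e-07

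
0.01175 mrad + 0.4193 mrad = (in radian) 0.000431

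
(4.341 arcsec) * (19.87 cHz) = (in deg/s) 0.0002396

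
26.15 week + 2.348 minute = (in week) 26.15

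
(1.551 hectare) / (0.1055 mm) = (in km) 1.47e+05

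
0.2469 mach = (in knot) 163.4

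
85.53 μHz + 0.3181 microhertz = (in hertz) 8.585e-05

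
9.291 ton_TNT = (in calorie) 9.291e+09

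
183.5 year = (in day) 6.698e+04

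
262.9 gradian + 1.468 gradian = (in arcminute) 1.428e+04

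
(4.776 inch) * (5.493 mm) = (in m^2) 0.0006664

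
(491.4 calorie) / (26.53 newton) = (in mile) 0.04815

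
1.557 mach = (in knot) 1031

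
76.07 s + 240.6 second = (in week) 0.0005236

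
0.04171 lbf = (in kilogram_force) 0.01892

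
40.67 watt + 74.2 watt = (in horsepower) 0.154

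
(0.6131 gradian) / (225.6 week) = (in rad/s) 7.058e-11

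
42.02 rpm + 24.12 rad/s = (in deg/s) 1634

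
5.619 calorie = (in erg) 2.351e+08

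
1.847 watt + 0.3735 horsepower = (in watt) 280.4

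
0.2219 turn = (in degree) 79.88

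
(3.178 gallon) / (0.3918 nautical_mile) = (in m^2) 1.658e-05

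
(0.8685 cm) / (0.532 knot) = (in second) 0.03173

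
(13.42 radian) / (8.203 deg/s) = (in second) 93.74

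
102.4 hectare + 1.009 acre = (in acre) 254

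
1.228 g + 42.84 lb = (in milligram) 1.943e+07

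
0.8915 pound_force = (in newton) 3.966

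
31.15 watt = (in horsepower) 0.04177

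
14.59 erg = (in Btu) 1.383e-09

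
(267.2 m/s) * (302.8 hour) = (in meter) 2.913e+08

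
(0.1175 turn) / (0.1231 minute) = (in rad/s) 0.09996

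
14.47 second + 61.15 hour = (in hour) 61.15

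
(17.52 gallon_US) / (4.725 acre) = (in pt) 0.009832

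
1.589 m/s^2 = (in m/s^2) 1.589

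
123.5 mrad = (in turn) 0.01966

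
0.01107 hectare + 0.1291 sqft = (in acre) 0.02736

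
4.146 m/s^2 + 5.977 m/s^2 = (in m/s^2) 10.12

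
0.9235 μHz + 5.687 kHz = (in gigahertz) 5.687e-06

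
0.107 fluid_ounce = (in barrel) 1.99e-05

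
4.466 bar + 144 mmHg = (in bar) 4.658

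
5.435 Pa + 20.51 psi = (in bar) 1.414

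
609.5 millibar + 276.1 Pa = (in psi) 8.88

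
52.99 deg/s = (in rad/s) 0.9248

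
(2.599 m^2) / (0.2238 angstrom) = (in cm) 1.161e+13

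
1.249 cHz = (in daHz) 0.001249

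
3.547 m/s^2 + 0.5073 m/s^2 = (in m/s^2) 4.054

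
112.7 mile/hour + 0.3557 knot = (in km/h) 182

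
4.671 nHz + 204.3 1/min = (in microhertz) 3.405e+06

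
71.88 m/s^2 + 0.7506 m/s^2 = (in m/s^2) 72.63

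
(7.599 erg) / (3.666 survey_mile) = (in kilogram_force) 1.313e-11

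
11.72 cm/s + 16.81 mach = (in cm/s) 5.724e+05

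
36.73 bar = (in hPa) 3.673e+04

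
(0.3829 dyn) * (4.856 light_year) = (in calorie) 4.204e+10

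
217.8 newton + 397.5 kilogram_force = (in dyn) 4.116e+08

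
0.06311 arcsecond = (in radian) 3.06e-07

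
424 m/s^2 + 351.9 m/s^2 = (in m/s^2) 775.9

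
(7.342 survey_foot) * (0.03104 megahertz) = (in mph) 1.554e+05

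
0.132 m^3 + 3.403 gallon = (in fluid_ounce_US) 4899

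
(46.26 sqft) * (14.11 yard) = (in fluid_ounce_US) 1.875e+06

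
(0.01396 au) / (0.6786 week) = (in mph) 1.138e+04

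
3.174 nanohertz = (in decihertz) 3.174e-08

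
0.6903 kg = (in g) 690.3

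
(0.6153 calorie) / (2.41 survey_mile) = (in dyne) 66.38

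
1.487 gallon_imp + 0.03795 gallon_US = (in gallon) 1.824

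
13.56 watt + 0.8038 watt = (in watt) 14.36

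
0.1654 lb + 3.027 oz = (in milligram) 1.608e+05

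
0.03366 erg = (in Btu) 3.19e-12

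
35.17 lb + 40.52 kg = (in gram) 5.647e+04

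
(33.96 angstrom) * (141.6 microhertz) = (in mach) 1.412e-15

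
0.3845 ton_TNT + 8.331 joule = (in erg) 1.609e+16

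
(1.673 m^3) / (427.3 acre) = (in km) 9.675e-10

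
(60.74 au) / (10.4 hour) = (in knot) 4.718e+08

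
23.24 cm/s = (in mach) 0.0006825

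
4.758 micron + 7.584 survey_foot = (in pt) 6553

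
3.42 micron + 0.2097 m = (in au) 1.402e-12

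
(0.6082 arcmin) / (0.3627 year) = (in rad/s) 1.547e-11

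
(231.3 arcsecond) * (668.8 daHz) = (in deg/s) 429.7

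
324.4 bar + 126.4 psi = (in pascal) 3.331e+07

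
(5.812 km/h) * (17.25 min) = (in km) 1.671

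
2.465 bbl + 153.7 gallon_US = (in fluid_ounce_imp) 3.427e+04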